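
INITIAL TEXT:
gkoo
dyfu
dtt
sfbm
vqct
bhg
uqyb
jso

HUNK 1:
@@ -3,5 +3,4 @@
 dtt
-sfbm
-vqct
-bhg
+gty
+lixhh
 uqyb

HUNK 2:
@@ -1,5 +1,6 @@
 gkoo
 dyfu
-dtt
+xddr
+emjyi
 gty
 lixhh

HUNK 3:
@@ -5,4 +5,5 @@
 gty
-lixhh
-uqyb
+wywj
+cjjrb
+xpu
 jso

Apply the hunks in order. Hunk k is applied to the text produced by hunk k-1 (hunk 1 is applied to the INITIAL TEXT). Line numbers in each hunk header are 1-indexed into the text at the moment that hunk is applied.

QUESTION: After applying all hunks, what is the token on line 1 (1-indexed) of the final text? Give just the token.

Answer: gkoo

Derivation:
Hunk 1: at line 3 remove [sfbm,vqct,bhg] add [gty,lixhh] -> 7 lines: gkoo dyfu dtt gty lixhh uqyb jso
Hunk 2: at line 1 remove [dtt] add [xddr,emjyi] -> 8 lines: gkoo dyfu xddr emjyi gty lixhh uqyb jso
Hunk 3: at line 5 remove [lixhh,uqyb] add [wywj,cjjrb,xpu] -> 9 lines: gkoo dyfu xddr emjyi gty wywj cjjrb xpu jso
Final line 1: gkoo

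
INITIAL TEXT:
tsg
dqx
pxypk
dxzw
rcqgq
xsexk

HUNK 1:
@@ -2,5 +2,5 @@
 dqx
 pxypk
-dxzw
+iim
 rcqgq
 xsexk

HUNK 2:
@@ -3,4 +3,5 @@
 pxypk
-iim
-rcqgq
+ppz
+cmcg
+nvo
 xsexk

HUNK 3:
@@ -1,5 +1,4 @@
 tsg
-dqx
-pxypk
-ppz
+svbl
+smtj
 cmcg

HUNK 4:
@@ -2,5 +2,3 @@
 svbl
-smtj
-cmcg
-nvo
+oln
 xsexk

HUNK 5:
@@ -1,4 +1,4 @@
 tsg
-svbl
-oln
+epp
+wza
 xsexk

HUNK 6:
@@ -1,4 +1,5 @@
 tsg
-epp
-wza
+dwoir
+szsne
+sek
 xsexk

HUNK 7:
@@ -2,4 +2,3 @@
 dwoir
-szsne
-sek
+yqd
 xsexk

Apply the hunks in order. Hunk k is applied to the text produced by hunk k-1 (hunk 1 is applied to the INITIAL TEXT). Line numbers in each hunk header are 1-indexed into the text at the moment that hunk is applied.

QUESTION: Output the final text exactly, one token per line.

Hunk 1: at line 2 remove [dxzw] add [iim] -> 6 lines: tsg dqx pxypk iim rcqgq xsexk
Hunk 2: at line 3 remove [iim,rcqgq] add [ppz,cmcg,nvo] -> 7 lines: tsg dqx pxypk ppz cmcg nvo xsexk
Hunk 3: at line 1 remove [dqx,pxypk,ppz] add [svbl,smtj] -> 6 lines: tsg svbl smtj cmcg nvo xsexk
Hunk 4: at line 2 remove [smtj,cmcg,nvo] add [oln] -> 4 lines: tsg svbl oln xsexk
Hunk 5: at line 1 remove [svbl,oln] add [epp,wza] -> 4 lines: tsg epp wza xsexk
Hunk 6: at line 1 remove [epp,wza] add [dwoir,szsne,sek] -> 5 lines: tsg dwoir szsne sek xsexk
Hunk 7: at line 2 remove [szsne,sek] add [yqd] -> 4 lines: tsg dwoir yqd xsexk

Answer: tsg
dwoir
yqd
xsexk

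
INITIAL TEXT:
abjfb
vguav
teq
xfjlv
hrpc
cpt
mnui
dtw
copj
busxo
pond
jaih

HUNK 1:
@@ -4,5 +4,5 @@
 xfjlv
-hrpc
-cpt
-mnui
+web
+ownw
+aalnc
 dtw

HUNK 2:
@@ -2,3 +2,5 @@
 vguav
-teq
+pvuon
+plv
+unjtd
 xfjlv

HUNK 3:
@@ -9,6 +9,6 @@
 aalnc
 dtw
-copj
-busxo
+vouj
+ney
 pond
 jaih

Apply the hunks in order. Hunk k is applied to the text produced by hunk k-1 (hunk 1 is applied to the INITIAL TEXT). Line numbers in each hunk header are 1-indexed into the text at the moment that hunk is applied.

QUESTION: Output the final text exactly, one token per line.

Hunk 1: at line 4 remove [hrpc,cpt,mnui] add [web,ownw,aalnc] -> 12 lines: abjfb vguav teq xfjlv web ownw aalnc dtw copj busxo pond jaih
Hunk 2: at line 2 remove [teq] add [pvuon,plv,unjtd] -> 14 lines: abjfb vguav pvuon plv unjtd xfjlv web ownw aalnc dtw copj busxo pond jaih
Hunk 3: at line 9 remove [copj,busxo] add [vouj,ney] -> 14 lines: abjfb vguav pvuon plv unjtd xfjlv web ownw aalnc dtw vouj ney pond jaih

Answer: abjfb
vguav
pvuon
plv
unjtd
xfjlv
web
ownw
aalnc
dtw
vouj
ney
pond
jaih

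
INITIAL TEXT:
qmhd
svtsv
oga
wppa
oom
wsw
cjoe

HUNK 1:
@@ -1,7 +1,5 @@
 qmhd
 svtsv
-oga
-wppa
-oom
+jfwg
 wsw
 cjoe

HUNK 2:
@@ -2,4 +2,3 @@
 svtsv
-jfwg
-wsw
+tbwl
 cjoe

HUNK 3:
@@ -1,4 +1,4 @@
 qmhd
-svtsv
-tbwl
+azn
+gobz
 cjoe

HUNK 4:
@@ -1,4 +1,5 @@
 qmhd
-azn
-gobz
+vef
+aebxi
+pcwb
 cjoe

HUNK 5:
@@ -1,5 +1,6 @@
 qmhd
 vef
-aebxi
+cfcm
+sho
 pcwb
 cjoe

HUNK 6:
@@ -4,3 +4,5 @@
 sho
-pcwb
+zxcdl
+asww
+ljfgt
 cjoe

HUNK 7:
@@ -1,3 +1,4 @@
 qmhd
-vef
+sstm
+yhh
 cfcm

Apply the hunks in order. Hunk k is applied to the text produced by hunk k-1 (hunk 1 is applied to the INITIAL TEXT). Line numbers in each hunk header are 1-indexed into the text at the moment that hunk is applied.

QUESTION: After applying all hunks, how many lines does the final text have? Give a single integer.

Hunk 1: at line 1 remove [oga,wppa,oom] add [jfwg] -> 5 lines: qmhd svtsv jfwg wsw cjoe
Hunk 2: at line 2 remove [jfwg,wsw] add [tbwl] -> 4 lines: qmhd svtsv tbwl cjoe
Hunk 3: at line 1 remove [svtsv,tbwl] add [azn,gobz] -> 4 lines: qmhd azn gobz cjoe
Hunk 4: at line 1 remove [azn,gobz] add [vef,aebxi,pcwb] -> 5 lines: qmhd vef aebxi pcwb cjoe
Hunk 5: at line 1 remove [aebxi] add [cfcm,sho] -> 6 lines: qmhd vef cfcm sho pcwb cjoe
Hunk 6: at line 4 remove [pcwb] add [zxcdl,asww,ljfgt] -> 8 lines: qmhd vef cfcm sho zxcdl asww ljfgt cjoe
Hunk 7: at line 1 remove [vef] add [sstm,yhh] -> 9 lines: qmhd sstm yhh cfcm sho zxcdl asww ljfgt cjoe
Final line count: 9

Answer: 9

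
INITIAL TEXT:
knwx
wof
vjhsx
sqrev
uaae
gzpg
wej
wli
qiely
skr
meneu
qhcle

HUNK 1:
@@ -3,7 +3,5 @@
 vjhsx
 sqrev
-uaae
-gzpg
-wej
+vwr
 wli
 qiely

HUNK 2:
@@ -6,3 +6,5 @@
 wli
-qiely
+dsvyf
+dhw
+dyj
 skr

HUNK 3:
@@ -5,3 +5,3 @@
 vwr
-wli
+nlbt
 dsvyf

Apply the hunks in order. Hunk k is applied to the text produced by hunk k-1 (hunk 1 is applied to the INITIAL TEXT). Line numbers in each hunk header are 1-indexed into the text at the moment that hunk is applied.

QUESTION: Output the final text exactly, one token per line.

Answer: knwx
wof
vjhsx
sqrev
vwr
nlbt
dsvyf
dhw
dyj
skr
meneu
qhcle

Derivation:
Hunk 1: at line 3 remove [uaae,gzpg,wej] add [vwr] -> 10 lines: knwx wof vjhsx sqrev vwr wli qiely skr meneu qhcle
Hunk 2: at line 6 remove [qiely] add [dsvyf,dhw,dyj] -> 12 lines: knwx wof vjhsx sqrev vwr wli dsvyf dhw dyj skr meneu qhcle
Hunk 3: at line 5 remove [wli] add [nlbt] -> 12 lines: knwx wof vjhsx sqrev vwr nlbt dsvyf dhw dyj skr meneu qhcle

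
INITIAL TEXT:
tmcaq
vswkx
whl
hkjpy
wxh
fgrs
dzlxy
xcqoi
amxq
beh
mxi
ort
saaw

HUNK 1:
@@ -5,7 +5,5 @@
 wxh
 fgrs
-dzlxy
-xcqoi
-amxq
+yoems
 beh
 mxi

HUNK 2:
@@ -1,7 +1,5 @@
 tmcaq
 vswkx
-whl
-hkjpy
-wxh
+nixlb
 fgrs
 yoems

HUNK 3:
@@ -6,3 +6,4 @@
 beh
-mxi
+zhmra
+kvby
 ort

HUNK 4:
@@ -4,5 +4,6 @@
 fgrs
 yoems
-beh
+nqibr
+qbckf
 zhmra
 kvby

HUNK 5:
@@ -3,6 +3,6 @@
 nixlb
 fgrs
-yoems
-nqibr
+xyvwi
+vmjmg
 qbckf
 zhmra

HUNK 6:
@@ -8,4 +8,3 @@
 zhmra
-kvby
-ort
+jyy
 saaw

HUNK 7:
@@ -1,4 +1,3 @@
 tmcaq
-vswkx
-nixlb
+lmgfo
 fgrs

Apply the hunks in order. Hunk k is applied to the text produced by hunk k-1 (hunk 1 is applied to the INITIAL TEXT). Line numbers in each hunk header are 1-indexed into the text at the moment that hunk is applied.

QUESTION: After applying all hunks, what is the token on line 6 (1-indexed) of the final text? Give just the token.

Hunk 1: at line 5 remove [dzlxy,xcqoi,amxq] add [yoems] -> 11 lines: tmcaq vswkx whl hkjpy wxh fgrs yoems beh mxi ort saaw
Hunk 2: at line 1 remove [whl,hkjpy,wxh] add [nixlb] -> 9 lines: tmcaq vswkx nixlb fgrs yoems beh mxi ort saaw
Hunk 3: at line 6 remove [mxi] add [zhmra,kvby] -> 10 lines: tmcaq vswkx nixlb fgrs yoems beh zhmra kvby ort saaw
Hunk 4: at line 4 remove [beh] add [nqibr,qbckf] -> 11 lines: tmcaq vswkx nixlb fgrs yoems nqibr qbckf zhmra kvby ort saaw
Hunk 5: at line 3 remove [yoems,nqibr] add [xyvwi,vmjmg] -> 11 lines: tmcaq vswkx nixlb fgrs xyvwi vmjmg qbckf zhmra kvby ort saaw
Hunk 6: at line 8 remove [kvby,ort] add [jyy] -> 10 lines: tmcaq vswkx nixlb fgrs xyvwi vmjmg qbckf zhmra jyy saaw
Hunk 7: at line 1 remove [vswkx,nixlb] add [lmgfo] -> 9 lines: tmcaq lmgfo fgrs xyvwi vmjmg qbckf zhmra jyy saaw
Final line 6: qbckf

Answer: qbckf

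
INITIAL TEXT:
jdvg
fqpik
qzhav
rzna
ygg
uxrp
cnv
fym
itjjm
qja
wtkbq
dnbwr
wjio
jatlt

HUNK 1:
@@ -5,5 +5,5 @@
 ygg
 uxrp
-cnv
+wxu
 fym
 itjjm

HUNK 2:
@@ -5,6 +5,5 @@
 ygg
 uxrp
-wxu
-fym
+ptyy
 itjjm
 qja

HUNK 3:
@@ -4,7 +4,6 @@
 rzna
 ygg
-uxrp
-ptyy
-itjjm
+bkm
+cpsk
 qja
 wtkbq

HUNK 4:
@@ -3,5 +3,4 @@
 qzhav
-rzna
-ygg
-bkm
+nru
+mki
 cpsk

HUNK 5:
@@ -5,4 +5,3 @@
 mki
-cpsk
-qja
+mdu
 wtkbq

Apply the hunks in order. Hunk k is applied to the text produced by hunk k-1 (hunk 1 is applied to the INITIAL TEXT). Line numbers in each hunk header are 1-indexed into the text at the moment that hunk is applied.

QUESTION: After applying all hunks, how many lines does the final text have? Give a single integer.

Answer: 10

Derivation:
Hunk 1: at line 5 remove [cnv] add [wxu] -> 14 lines: jdvg fqpik qzhav rzna ygg uxrp wxu fym itjjm qja wtkbq dnbwr wjio jatlt
Hunk 2: at line 5 remove [wxu,fym] add [ptyy] -> 13 lines: jdvg fqpik qzhav rzna ygg uxrp ptyy itjjm qja wtkbq dnbwr wjio jatlt
Hunk 3: at line 4 remove [uxrp,ptyy,itjjm] add [bkm,cpsk] -> 12 lines: jdvg fqpik qzhav rzna ygg bkm cpsk qja wtkbq dnbwr wjio jatlt
Hunk 4: at line 3 remove [rzna,ygg,bkm] add [nru,mki] -> 11 lines: jdvg fqpik qzhav nru mki cpsk qja wtkbq dnbwr wjio jatlt
Hunk 5: at line 5 remove [cpsk,qja] add [mdu] -> 10 lines: jdvg fqpik qzhav nru mki mdu wtkbq dnbwr wjio jatlt
Final line count: 10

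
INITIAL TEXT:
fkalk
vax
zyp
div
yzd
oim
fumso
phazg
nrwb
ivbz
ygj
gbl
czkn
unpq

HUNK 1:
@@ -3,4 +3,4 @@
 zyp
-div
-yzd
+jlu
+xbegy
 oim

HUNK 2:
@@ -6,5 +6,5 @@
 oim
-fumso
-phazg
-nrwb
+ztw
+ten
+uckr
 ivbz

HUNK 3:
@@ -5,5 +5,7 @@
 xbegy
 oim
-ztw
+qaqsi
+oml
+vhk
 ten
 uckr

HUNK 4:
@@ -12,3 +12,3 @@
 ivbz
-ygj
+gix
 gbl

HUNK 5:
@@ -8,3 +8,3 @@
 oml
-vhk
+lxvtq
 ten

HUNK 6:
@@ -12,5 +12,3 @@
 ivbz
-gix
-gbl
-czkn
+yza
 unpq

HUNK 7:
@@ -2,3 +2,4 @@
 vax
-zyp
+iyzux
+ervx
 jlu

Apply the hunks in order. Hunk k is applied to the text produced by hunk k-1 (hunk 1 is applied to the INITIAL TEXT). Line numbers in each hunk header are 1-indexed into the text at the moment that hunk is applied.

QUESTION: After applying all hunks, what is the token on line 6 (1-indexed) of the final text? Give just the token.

Hunk 1: at line 3 remove [div,yzd] add [jlu,xbegy] -> 14 lines: fkalk vax zyp jlu xbegy oim fumso phazg nrwb ivbz ygj gbl czkn unpq
Hunk 2: at line 6 remove [fumso,phazg,nrwb] add [ztw,ten,uckr] -> 14 lines: fkalk vax zyp jlu xbegy oim ztw ten uckr ivbz ygj gbl czkn unpq
Hunk 3: at line 5 remove [ztw] add [qaqsi,oml,vhk] -> 16 lines: fkalk vax zyp jlu xbegy oim qaqsi oml vhk ten uckr ivbz ygj gbl czkn unpq
Hunk 4: at line 12 remove [ygj] add [gix] -> 16 lines: fkalk vax zyp jlu xbegy oim qaqsi oml vhk ten uckr ivbz gix gbl czkn unpq
Hunk 5: at line 8 remove [vhk] add [lxvtq] -> 16 lines: fkalk vax zyp jlu xbegy oim qaqsi oml lxvtq ten uckr ivbz gix gbl czkn unpq
Hunk 6: at line 12 remove [gix,gbl,czkn] add [yza] -> 14 lines: fkalk vax zyp jlu xbegy oim qaqsi oml lxvtq ten uckr ivbz yza unpq
Hunk 7: at line 2 remove [zyp] add [iyzux,ervx] -> 15 lines: fkalk vax iyzux ervx jlu xbegy oim qaqsi oml lxvtq ten uckr ivbz yza unpq
Final line 6: xbegy

Answer: xbegy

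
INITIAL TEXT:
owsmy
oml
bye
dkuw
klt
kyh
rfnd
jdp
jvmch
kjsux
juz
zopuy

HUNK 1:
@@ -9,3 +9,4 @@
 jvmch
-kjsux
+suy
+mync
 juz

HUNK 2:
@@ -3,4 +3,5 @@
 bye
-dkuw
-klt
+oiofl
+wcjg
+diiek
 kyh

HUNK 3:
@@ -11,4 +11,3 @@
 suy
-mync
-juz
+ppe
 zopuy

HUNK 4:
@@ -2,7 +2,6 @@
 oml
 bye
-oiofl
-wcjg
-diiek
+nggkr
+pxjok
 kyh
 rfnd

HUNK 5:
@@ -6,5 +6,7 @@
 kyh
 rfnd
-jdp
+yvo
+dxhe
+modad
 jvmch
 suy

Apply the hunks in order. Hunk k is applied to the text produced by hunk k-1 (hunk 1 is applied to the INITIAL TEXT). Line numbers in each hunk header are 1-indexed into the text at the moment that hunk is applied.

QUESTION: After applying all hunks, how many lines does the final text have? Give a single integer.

Hunk 1: at line 9 remove [kjsux] add [suy,mync] -> 13 lines: owsmy oml bye dkuw klt kyh rfnd jdp jvmch suy mync juz zopuy
Hunk 2: at line 3 remove [dkuw,klt] add [oiofl,wcjg,diiek] -> 14 lines: owsmy oml bye oiofl wcjg diiek kyh rfnd jdp jvmch suy mync juz zopuy
Hunk 3: at line 11 remove [mync,juz] add [ppe] -> 13 lines: owsmy oml bye oiofl wcjg diiek kyh rfnd jdp jvmch suy ppe zopuy
Hunk 4: at line 2 remove [oiofl,wcjg,diiek] add [nggkr,pxjok] -> 12 lines: owsmy oml bye nggkr pxjok kyh rfnd jdp jvmch suy ppe zopuy
Hunk 5: at line 6 remove [jdp] add [yvo,dxhe,modad] -> 14 lines: owsmy oml bye nggkr pxjok kyh rfnd yvo dxhe modad jvmch suy ppe zopuy
Final line count: 14

Answer: 14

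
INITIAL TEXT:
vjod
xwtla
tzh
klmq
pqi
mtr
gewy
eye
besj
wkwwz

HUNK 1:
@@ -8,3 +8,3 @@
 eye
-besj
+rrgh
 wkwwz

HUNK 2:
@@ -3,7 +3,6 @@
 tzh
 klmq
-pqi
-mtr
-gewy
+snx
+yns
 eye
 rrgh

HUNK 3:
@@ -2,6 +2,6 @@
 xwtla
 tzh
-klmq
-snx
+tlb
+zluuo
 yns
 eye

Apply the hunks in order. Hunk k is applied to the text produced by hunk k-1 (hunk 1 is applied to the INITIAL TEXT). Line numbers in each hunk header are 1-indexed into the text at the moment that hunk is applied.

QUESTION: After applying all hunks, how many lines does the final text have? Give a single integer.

Hunk 1: at line 8 remove [besj] add [rrgh] -> 10 lines: vjod xwtla tzh klmq pqi mtr gewy eye rrgh wkwwz
Hunk 2: at line 3 remove [pqi,mtr,gewy] add [snx,yns] -> 9 lines: vjod xwtla tzh klmq snx yns eye rrgh wkwwz
Hunk 3: at line 2 remove [klmq,snx] add [tlb,zluuo] -> 9 lines: vjod xwtla tzh tlb zluuo yns eye rrgh wkwwz
Final line count: 9

Answer: 9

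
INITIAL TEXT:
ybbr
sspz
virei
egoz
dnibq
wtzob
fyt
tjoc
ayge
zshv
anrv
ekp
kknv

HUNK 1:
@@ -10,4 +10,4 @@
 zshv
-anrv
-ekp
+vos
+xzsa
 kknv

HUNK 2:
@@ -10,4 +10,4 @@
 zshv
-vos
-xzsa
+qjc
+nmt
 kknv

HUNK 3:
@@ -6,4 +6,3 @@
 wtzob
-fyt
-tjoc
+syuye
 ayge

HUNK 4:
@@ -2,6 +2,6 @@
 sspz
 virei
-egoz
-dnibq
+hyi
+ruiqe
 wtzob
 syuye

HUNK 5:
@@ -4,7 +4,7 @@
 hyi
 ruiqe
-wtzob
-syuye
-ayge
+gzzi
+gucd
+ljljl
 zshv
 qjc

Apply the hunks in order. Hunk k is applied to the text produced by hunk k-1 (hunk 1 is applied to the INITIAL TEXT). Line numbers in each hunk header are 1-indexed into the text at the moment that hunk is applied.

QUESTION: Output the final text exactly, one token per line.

Answer: ybbr
sspz
virei
hyi
ruiqe
gzzi
gucd
ljljl
zshv
qjc
nmt
kknv

Derivation:
Hunk 1: at line 10 remove [anrv,ekp] add [vos,xzsa] -> 13 lines: ybbr sspz virei egoz dnibq wtzob fyt tjoc ayge zshv vos xzsa kknv
Hunk 2: at line 10 remove [vos,xzsa] add [qjc,nmt] -> 13 lines: ybbr sspz virei egoz dnibq wtzob fyt tjoc ayge zshv qjc nmt kknv
Hunk 3: at line 6 remove [fyt,tjoc] add [syuye] -> 12 lines: ybbr sspz virei egoz dnibq wtzob syuye ayge zshv qjc nmt kknv
Hunk 4: at line 2 remove [egoz,dnibq] add [hyi,ruiqe] -> 12 lines: ybbr sspz virei hyi ruiqe wtzob syuye ayge zshv qjc nmt kknv
Hunk 5: at line 4 remove [wtzob,syuye,ayge] add [gzzi,gucd,ljljl] -> 12 lines: ybbr sspz virei hyi ruiqe gzzi gucd ljljl zshv qjc nmt kknv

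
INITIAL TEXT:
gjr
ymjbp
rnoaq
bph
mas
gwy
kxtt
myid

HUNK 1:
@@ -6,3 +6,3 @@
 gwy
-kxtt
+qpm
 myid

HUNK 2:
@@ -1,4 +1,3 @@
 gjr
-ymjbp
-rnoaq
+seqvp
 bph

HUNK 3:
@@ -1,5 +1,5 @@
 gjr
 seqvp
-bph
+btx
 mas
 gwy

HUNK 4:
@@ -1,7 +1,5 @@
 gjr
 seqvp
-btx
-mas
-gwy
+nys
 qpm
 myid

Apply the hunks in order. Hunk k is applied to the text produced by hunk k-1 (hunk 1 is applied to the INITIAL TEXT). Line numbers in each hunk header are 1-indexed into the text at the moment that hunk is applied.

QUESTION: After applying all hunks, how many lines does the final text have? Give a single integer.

Hunk 1: at line 6 remove [kxtt] add [qpm] -> 8 lines: gjr ymjbp rnoaq bph mas gwy qpm myid
Hunk 2: at line 1 remove [ymjbp,rnoaq] add [seqvp] -> 7 lines: gjr seqvp bph mas gwy qpm myid
Hunk 3: at line 1 remove [bph] add [btx] -> 7 lines: gjr seqvp btx mas gwy qpm myid
Hunk 4: at line 1 remove [btx,mas,gwy] add [nys] -> 5 lines: gjr seqvp nys qpm myid
Final line count: 5

Answer: 5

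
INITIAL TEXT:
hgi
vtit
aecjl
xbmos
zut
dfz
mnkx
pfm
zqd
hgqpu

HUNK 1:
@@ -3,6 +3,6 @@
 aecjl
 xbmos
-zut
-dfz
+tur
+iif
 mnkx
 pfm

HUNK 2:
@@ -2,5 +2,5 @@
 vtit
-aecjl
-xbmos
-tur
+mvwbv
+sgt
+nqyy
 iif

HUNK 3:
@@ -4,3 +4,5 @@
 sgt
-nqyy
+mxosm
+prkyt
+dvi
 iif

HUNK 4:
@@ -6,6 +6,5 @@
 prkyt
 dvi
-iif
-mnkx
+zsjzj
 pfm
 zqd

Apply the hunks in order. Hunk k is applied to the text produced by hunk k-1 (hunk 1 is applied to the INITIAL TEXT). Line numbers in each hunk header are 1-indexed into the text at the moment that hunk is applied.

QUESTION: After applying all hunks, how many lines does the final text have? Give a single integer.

Hunk 1: at line 3 remove [zut,dfz] add [tur,iif] -> 10 lines: hgi vtit aecjl xbmos tur iif mnkx pfm zqd hgqpu
Hunk 2: at line 2 remove [aecjl,xbmos,tur] add [mvwbv,sgt,nqyy] -> 10 lines: hgi vtit mvwbv sgt nqyy iif mnkx pfm zqd hgqpu
Hunk 3: at line 4 remove [nqyy] add [mxosm,prkyt,dvi] -> 12 lines: hgi vtit mvwbv sgt mxosm prkyt dvi iif mnkx pfm zqd hgqpu
Hunk 4: at line 6 remove [iif,mnkx] add [zsjzj] -> 11 lines: hgi vtit mvwbv sgt mxosm prkyt dvi zsjzj pfm zqd hgqpu
Final line count: 11

Answer: 11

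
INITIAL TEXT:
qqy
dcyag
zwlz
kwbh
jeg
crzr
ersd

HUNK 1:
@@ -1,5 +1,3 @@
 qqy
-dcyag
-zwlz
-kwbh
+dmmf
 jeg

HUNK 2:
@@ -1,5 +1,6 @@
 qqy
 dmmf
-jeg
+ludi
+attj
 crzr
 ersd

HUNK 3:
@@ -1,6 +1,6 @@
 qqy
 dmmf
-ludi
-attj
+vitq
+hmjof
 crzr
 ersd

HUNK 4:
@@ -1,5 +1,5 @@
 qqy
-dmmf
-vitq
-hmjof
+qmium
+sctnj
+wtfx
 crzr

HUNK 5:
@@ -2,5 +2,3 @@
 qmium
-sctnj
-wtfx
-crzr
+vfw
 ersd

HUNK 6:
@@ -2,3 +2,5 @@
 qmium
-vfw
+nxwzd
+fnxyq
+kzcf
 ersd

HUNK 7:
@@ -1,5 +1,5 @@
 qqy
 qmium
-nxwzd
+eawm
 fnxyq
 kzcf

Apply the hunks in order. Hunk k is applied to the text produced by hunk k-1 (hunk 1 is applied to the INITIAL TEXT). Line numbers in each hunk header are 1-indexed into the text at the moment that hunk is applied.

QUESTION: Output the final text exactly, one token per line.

Hunk 1: at line 1 remove [dcyag,zwlz,kwbh] add [dmmf] -> 5 lines: qqy dmmf jeg crzr ersd
Hunk 2: at line 1 remove [jeg] add [ludi,attj] -> 6 lines: qqy dmmf ludi attj crzr ersd
Hunk 3: at line 1 remove [ludi,attj] add [vitq,hmjof] -> 6 lines: qqy dmmf vitq hmjof crzr ersd
Hunk 4: at line 1 remove [dmmf,vitq,hmjof] add [qmium,sctnj,wtfx] -> 6 lines: qqy qmium sctnj wtfx crzr ersd
Hunk 5: at line 2 remove [sctnj,wtfx,crzr] add [vfw] -> 4 lines: qqy qmium vfw ersd
Hunk 6: at line 2 remove [vfw] add [nxwzd,fnxyq,kzcf] -> 6 lines: qqy qmium nxwzd fnxyq kzcf ersd
Hunk 7: at line 1 remove [nxwzd] add [eawm] -> 6 lines: qqy qmium eawm fnxyq kzcf ersd

Answer: qqy
qmium
eawm
fnxyq
kzcf
ersd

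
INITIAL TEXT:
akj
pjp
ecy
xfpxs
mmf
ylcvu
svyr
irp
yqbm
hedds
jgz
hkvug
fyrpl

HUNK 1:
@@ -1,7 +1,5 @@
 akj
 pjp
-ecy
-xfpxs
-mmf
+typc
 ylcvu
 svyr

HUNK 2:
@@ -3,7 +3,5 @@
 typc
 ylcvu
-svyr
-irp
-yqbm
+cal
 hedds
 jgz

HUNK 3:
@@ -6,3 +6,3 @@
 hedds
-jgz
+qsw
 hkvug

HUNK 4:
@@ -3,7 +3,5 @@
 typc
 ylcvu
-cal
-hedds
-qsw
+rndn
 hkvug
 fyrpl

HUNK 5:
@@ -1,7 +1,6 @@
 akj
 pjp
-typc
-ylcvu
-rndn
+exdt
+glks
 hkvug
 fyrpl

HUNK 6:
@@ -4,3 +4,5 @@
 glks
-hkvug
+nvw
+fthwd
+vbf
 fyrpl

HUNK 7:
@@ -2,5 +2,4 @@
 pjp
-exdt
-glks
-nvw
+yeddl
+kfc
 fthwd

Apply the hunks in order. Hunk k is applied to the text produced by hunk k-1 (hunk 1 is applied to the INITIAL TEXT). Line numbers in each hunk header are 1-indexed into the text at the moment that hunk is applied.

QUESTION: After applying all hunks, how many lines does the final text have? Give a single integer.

Hunk 1: at line 1 remove [ecy,xfpxs,mmf] add [typc] -> 11 lines: akj pjp typc ylcvu svyr irp yqbm hedds jgz hkvug fyrpl
Hunk 2: at line 3 remove [svyr,irp,yqbm] add [cal] -> 9 lines: akj pjp typc ylcvu cal hedds jgz hkvug fyrpl
Hunk 3: at line 6 remove [jgz] add [qsw] -> 9 lines: akj pjp typc ylcvu cal hedds qsw hkvug fyrpl
Hunk 4: at line 3 remove [cal,hedds,qsw] add [rndn] -> 7 lines: akj pjp typc ylcvu rndn hkvug fyrpl
Hunk 5: at line 1 remove [typc,ylcvu,rndn] add [exdt,glks] -> 6 lines: akj pjp exdt glks hkvug fyrpl
Hunk 6: at line 4 remove [hkvug] add [nvw,fthwd,vbf] -> 8 lines: akj pjp exdt glks nvw fthwd vbf fyrpl
Hunk 7: at line 2 remove [exdt,glks,nvw] add [yeddl,kfc] -> 7 lines: akj pjp yeddl kfc fthwd vbf fyrpl
Final line count: 7

Answer: 7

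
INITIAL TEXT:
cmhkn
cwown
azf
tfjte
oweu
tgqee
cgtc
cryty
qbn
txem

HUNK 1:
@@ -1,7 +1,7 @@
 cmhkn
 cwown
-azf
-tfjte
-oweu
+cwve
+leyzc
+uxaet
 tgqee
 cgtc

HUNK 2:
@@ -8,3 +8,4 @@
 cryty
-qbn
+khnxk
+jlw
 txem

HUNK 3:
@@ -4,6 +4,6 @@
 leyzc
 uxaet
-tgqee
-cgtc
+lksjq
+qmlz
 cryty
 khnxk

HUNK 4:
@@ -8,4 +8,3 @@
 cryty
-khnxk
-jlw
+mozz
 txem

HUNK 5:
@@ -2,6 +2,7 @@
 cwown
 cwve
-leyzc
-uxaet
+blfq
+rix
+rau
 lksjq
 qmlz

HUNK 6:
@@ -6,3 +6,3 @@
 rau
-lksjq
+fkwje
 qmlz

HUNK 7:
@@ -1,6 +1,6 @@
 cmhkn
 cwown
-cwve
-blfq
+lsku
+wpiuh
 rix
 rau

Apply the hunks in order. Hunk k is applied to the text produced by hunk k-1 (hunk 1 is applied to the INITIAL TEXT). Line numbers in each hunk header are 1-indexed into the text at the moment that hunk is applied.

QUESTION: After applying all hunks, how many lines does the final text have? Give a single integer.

Hunk 1: at line 1 remove [azf,tfjte,oweu] add [cwve,leyzc,uxaet] -> 10 lines: cmhkn cwown cwve leyzc uxaet tgqee cgtc cryty qbn txem
Hunk 2: at line 8 remove [qbn] add [khnxk,jlw] -> 11 lines: cmhkn cwown cwve leyzc uxaet tgqee cgtc cryty khnxk jlw txem
Hunk 3: at line 4 remove [tgqee,cgtc] add [lksjq,qmlz] -> 11 lines: cmhkn cwown cwve leyzc uxaet lksjq qmlz cryty khnxk jlw txem
Hunk 4: at line 8 remove [khnxk,jlw] add [mozz] -> 10 lines: cmhkn cwown cwve leyzc uxaet lksjq qmlz cryty mozz txem
Hunk 5: at line 2 remove [leyzc,uxaet] add [blfq,rix,rau] -> 11 lines: cmhkn cwown cwve blfq rix rau lksjq qmlz cryty mozz txem
Hunk 6: at line 6 remove [lksjq] add [fkwje] -> 11 lines: cmhkn cwown cwve blfq rix rau fkwje qmlz cryty mozz txem
Hunk 7: at line 1 remove [cwve,blfq] add [lsku,wpiuh] -> 11 lines: cmhkn cwown lsku wpiuh rix rau fkwje qmlz cryty mozz txem
Final line count: 11

Answer: 11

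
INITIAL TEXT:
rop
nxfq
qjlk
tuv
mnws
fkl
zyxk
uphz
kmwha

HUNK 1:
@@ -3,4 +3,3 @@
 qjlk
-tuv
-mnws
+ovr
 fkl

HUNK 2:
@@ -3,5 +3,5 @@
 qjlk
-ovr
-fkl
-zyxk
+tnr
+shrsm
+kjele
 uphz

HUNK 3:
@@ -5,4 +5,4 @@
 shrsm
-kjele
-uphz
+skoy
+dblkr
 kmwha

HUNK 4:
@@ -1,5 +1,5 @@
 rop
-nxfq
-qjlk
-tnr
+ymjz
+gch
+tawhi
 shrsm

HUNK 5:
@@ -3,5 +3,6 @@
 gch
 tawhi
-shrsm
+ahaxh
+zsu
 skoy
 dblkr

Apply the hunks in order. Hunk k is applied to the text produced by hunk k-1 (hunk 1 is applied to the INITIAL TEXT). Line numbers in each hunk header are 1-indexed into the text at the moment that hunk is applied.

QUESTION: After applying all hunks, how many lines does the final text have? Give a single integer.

Hunk 1: at line 3 remove [tuv,mnws] add [ovr] -> 8 lines: rop nxfq qjlk ovr fkl zyxk uphz kmwha
Hunk 2: at line 3 remove [ovr,fkl,zyxk] add [tnr,shrsm,kjele] -> 8 lines: rop nxfq qjlk tnr shrsm kjele uphz kmwha
Hunk 3: at line 5 remove [kjele,uphz] add [skoy,dblkr] -> 8 lines: rop nxfq qjlk tnr shrsm skoy dblkr kmwha
Hunk 4: at line 1 remove [nxfq,qjlk,tnr] add [ymjz,gch,tawhi] -> 8 lines: rop ymjz gch tawhi shrsm skoy dblkr kmwha
Hunk 5: at line 3 remove [shrsm] add [ahaxh,zsu] -> 9 lines: rop ymjz gch tawhi ahaxh zsu skoy dblkr kmwha
Final line count: 9

Answer: 9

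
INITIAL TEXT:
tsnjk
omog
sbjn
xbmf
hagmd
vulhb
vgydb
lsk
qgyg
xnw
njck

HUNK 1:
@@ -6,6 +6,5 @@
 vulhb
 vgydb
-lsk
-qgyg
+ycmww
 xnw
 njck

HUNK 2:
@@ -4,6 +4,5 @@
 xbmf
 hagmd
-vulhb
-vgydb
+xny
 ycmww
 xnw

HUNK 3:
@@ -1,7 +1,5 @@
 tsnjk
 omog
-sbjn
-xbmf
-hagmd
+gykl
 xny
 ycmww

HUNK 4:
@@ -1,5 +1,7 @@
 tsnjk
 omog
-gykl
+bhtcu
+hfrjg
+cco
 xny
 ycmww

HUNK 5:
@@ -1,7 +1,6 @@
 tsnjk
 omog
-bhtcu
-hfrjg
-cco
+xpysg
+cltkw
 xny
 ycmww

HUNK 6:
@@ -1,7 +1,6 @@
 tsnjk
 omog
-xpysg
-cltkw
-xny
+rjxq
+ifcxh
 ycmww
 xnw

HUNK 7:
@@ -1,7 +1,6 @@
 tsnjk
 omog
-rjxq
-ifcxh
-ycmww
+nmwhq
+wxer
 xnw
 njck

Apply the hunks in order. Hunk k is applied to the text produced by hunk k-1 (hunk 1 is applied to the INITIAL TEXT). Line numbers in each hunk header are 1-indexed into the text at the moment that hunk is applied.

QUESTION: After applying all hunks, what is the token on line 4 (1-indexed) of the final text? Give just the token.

Hunk 1: at line 6 remove [lsk,qgyg] add [ycmww] -> 10 lines: tsnjk omog sbjn xbmf hagmd vulhb vgydb ycmww xnw njck
Hunk 2: at line 4 remove [vulhb,vgydb] add [xny] -> 9 lines: tsnjk omog sbjn xbmf hagmd xny ycmww xnw njck
Hunk 3: at line 1 remove [sbjn,xbmf,hagmd] add [gykl] -> 7 lines: tsnjk omog gykl xny ycmww xnw njck
Hunk 4: at line 1 remove [gykl] add [bhtcu,hfrjg,cco] -> 9 lines: tsnjk omog bhtcu hfrjg cco xny ycmww xnw njck
Hunk 5: at line 1 remove [bhtcu,hfrjg,cco] add [xpysg,cltkw] -> 8 lines: tsnjk omog xpysg cltkw xny ycmww xnw njck
Hunk 6: at line 1 remove [xpysg,cltkw,xny] add [rjxq,ifcxh] -> 7 lines: tsnjk omog rjxq ifcxh ycmww xnw njck
Hunk 7: at line 1 remove [rjxq,ifcxh,ycmww] add [nmwhq,wxer] -> 6 lines: tsnjk omog nmwhq wxer xnw njck
Final line 4: wxer

Answer: wxer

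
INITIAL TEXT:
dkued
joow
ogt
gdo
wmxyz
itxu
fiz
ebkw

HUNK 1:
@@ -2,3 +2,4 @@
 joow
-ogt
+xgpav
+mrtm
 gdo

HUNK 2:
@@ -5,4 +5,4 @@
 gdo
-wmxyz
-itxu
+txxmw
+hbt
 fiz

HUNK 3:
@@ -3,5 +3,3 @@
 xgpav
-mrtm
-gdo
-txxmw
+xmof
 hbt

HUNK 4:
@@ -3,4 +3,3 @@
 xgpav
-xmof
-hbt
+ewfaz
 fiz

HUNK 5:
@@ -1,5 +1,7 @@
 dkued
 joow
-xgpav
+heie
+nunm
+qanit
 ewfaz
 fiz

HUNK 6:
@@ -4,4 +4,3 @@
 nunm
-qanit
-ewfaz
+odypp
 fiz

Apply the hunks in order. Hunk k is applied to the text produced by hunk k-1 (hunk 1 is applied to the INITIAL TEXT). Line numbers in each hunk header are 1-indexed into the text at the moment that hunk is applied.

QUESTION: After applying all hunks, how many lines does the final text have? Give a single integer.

Hunk 1: at line 2 remove [ogt] add [xgpav,mrtm] -> 9 lines: dkued joow xgpav mrtm gdo wmxyz itxu fiz ebkw
Hunk 2: at line 5 remove [wmxyz,itxu] add [txxmw,hbt] -> 9 lines: dkued joow xgpav mrtm gdo txxmw hbt fiz ebkw
Hunk 3: at line 3 remove [mrtm,gdo,txxmw] add [xmof] -> 7 lines: dkued joow xgpav xmof hbt fiz ebkw
Hunk 4: at line 3 remove [xmof,hbt] add [ewfaz] -> 6 lines: dkued joow xgpav ewfaz fiz ebkw
Hunk 5: at line 1 remove [xgpav] add [heie,nunm,qanit] -> 8 lines: dkued joow heie nunm qanit ewfaz fiz ebkw
Hunk 6: at line 4 remove [qanit,ewfaz] add [odypp] -> 7 lines: dkued joow heie nunm odypp fiz ebkw
Final line count: 7

Answer: 7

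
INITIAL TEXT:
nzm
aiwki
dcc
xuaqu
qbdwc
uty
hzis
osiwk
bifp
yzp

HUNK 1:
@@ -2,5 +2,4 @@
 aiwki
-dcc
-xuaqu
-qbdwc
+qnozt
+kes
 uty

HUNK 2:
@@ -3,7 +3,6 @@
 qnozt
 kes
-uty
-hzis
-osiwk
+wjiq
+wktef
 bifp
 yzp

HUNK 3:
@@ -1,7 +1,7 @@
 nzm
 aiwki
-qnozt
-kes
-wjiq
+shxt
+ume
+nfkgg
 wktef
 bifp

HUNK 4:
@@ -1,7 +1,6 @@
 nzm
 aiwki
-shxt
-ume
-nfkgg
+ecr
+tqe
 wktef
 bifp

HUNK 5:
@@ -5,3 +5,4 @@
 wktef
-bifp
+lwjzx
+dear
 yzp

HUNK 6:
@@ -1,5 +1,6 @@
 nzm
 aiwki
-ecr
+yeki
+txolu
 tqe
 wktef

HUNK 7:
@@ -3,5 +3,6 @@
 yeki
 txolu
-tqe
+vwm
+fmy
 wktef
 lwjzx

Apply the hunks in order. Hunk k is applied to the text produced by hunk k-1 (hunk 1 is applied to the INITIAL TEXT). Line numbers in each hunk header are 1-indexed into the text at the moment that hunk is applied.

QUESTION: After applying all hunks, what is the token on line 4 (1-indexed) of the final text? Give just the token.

Answer: txolu

Derivation:
Hunk 1: at line 2 remove [dcc,xuaqu,qbdwc] add [qnozt,kes] -> 9 lines: nzm aiwki qnozt kes uty hzis osiwk bifp yzp
Hunk 2: at line 3 remove [uty,hzis,osiwk] add [wjiq,wktef] -> 8 lines: nzm aiwki qnozt kes wjiq wktef bifp yzp
Hunk 3: at line 1 remove [qnozt,kes,wjiq] add [shxt,ume,nfkgg] -> 8 lines: nzm aiwki shxt ume nfkgg wktef bifp yzp
Hunk 4: at line 1 remove [shxt,ume,nfkgg] add [ecr,tqe] -> 7 lines: nzm aiwki ecr tqe wktef bifp yzp
Hunk 5: at line 5 remove [bifp] add [lwjzx,dear] -> 8 lines: nzm aiwki ecr tqe wktef lwjzx dear yzp
Hunk 6: at line 1 remove [ecr] add [yeki,txolu] -> 9 lines: nzm aiwki yeki txolu tqe wktef lwjzx dear yzp
Hunk 7: at line 3 remove [tqe] add [vwm,fmy] -> 10 lines: nzm aiwki yeki txolu vwm fmy wktef lwjzx dear yzp
Final line 4: txolu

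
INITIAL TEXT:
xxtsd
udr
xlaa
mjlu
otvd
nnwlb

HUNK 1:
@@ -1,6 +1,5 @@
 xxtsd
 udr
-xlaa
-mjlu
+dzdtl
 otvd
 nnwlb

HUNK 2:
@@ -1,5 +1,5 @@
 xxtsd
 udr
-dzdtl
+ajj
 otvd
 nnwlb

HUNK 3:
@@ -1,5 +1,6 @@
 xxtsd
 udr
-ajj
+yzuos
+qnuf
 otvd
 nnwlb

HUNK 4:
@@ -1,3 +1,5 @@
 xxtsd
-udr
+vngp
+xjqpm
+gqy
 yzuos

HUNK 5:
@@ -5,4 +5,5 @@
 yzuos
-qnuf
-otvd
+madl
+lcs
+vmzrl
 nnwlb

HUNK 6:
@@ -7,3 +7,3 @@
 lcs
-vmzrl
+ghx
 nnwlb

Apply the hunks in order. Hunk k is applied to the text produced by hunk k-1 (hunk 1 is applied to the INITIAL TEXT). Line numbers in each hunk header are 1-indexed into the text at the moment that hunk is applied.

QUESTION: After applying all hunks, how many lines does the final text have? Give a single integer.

Answer: 9

Derivation:
Hunk 1: at line 1 remove [xlaa,mjlu] add [dzdtl] -> 5 lines: xxtsd udr dzdtl otvd nnwlb
Hunk 2: at line 1 remove [dzdtl] add [ajj] -> 5 lines: xxtsd udr ajj otvd nnwlb
Hunk 3: at line 1 remove [ajj] add [yzuos,qnuf] -> 6 lines: xxtsd udr yzuos qnuf otvd nnwlb
Hunk 4: at line 1 remove [udr] add [vngp,xjqpm,gqy] -> 8 lines: xxtsd vngp xjqpm gqy yzuos qnuf otvd nnwlb
Hunk 5: at line 5 remove [qnuf,otvd] add [madl,lcs,vmzrl] -> 9 lines: xxtsd vngp xjqpm gqy yzuos madl lcs vmzrl nnwlb
Hunk 6: at line 7 remove [vmzrl] add [ghx] -> 9 lines: xxtsd vngp xjqpm gqy yzuos madl lcs ghx nnwlb
Final line count: 9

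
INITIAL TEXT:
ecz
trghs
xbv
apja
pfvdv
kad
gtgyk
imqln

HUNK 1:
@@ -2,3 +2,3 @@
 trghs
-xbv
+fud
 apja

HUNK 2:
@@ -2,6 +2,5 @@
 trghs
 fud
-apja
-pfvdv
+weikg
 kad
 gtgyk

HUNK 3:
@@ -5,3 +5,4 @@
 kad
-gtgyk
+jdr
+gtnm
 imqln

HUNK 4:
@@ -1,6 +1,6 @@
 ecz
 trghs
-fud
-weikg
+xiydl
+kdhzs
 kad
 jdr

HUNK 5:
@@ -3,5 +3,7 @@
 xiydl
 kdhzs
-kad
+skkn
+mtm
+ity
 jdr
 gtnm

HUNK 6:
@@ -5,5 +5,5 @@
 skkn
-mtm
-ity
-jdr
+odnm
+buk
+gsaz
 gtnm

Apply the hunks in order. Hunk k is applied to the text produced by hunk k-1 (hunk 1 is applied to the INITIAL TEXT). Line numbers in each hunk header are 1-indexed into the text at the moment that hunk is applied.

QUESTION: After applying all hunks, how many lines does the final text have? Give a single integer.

Hunk 1: at line 2 remove [xbv] add [fud] -> 8 lines: ecz trghs fud apja pfvdv kad gtgyk imqln
Hunk 2: at line 2 remove [apja,pfvdv] add [weikg] -> 7 lines: ecz trghs fud weikg kad gtgyk imqln
Hunk 3: at line 5 remove [gtgyk] add [jdr,gtnm] -> 8 lines: ecz trghs fud weikg kad jdr gtnm imqln
Hunk 4: at line 1 remove [fud,weikg] add [xiydl,kdhzs] -> 8 lines: ecz trghs xiydl kdhzs kad jdr gtnm imqln
Hunk 5: at line 3 remove [kad] add [skkn,mtm,ity] -> 10 lines: ecz trghs xiydl kdhzs skkn mtm ity jdr gtnm imqln
Hunk 6: at line 5 remove [mtm,ity,jdr] add [odnm,buk,gsaz] -> 10 lines: ecz trghs xiydl kdhzs skkn odnm buk gsaz gtnm imqln
Final line count: 10

Answer: 10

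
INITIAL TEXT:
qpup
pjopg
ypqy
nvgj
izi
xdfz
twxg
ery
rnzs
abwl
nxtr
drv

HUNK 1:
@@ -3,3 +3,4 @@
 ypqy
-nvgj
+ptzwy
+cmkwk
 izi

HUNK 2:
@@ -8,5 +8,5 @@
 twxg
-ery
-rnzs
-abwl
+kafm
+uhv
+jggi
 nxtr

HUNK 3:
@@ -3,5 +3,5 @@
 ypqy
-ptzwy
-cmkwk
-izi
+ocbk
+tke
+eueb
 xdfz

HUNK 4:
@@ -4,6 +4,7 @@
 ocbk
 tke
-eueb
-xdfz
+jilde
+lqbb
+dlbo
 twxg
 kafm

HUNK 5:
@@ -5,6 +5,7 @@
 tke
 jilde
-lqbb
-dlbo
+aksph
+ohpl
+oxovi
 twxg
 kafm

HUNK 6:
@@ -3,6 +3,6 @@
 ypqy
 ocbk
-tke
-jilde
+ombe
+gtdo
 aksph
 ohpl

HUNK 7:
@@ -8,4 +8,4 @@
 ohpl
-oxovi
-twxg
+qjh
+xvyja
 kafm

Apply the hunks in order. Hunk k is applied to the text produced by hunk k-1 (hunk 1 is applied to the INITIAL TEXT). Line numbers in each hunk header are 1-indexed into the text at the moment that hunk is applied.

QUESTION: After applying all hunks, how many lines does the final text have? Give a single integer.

Answer: 15

Derivation:
Hunk 1: at line 3 remove [nvgj] add [ptzwy,cmkwk] -> 13 lines: qpup pjopg ypqy ptzwy cmkwk izi xdfz twxg ery rnzs abwl nxtr drv
Hunk 2: at line 8 remove [ery,rnzs,abwl] add [kafm,uhv,jggi] -> 13 lines: qpup pjopg ypqy ptzwy cmkwk izi xdfz twxg kafm uhv jggi nxtr drv
Hunk 3: at line 3 remove [ptzwy,cmkwk,izi] add [ocbk,tke,eueb] -> 13 lines: qpup pjopg ypqy ocbk tke eueb xdfz twxg kafm uhv jggi nxtr drv
Hunk 4: at line 4 remove [eueb,xdfz] add [jilde,lqbb,dlbo] -> 14 lines: qpup pjopg ypqy ocbk tke jilde lqbb dlbo twxg kafm uhv jggi nxtr drv
Hunk 5: at line 5 remove [lqbb,dlbo] add [aksph,ohpl,oxovi] -> 15 lines: qpup pjopg ypqy ocbk tke jilde aksph ohpl oxovi twxg kafm uhv jggi nxtr drv
Hunk 6: at line 3 remove [tke,jilde] add [ombe,gtdo] -> 15 lines: qpup pjopg ypqy ocbk ombe gtdo aksph ohpl oxovi twxg kafm uhv jggi nxtr drv
Hunk 7: at line 8 remove [oxovi,twxg] add [qjh,xvyja] -> 15 lines: qpup pjopg ypqy ocbk ombe gtdo aksph ohpl qjh xvyja kafm uhv jggi nxtr drv
Final line count: 15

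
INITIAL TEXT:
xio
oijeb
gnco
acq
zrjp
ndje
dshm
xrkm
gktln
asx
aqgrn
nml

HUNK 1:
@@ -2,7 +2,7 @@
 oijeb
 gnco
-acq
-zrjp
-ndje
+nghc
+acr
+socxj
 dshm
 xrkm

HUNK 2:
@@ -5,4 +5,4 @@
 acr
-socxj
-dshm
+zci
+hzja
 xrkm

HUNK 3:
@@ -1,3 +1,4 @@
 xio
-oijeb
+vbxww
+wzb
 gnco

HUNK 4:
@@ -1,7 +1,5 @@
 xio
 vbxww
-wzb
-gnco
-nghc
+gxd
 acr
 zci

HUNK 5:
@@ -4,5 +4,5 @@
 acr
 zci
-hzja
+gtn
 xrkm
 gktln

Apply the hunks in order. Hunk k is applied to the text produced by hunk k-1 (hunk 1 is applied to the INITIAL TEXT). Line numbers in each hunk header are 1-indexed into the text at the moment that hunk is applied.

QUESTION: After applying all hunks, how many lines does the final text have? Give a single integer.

Answer: 11

Derivation:
Hunk 1: at line 2 remove [acq,zrjp,ndje] add [nghc,acr,socxj] -> 12 lines: xio oijeb gnco nghc acr socxj dshm xrkm gktln asx aqgrn nml
Hunk 2: at line 5 remove [socxj,dshm] add [zci,hzja] -> 12 lines: xio oijeb gnco nghc acr zci hzja xrkm gktln asx aqgrn nml
Hunk 3: at line 1 remove [oijeb] add [vbxww,wzb] -> 13 lines: xio vbxww wzb gnco nghc acr zci hzja xrkm gktln asx aqgrn nml
Hunk 4: at line 1 remove [wzb,gnco,nghc] add [gxd] -> 11 lines: xio vbxww gxd acr zci hzja xrkm gktln asx aqgrn nml
Hunk 5: at line 4 remove [hzja] add [gtn] -> 11 lines: xio vbxww gxd acr zci gtn xrkm gktln asx aqgrn nml
Final line count: 11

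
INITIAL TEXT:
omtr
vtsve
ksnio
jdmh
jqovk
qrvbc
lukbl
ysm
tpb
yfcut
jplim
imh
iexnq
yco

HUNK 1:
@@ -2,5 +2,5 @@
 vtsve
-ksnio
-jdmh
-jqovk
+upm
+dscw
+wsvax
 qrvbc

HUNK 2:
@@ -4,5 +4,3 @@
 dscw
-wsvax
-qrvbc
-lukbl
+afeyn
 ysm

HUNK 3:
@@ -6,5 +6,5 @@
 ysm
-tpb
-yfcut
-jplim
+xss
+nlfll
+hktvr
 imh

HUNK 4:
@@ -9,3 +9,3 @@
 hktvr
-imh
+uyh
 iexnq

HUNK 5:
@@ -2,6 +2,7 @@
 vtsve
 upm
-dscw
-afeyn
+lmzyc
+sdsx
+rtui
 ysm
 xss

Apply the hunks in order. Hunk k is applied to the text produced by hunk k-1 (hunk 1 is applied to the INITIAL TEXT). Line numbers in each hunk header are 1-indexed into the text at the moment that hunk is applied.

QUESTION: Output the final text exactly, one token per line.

Answer: omtr
vtsve
upm
lmzyc
sdsx
rtui
ysm
xss
nlfll
hktvr
uyh
iexnq
yco

Derivation:
Hunk 1: at line 2 remove [ksnio,jdmh,jqovk] add [upm,dscw,wsvax] -> 14 lines: omtr vtsve upm dscw wsvax qrvbc lukbl ysm tpb yfcut jplim imh iexnq yco
Hunk 2: at line 4 remove [wsvax,qrvbc,lukbl] add [afeyn] -> 12 lines: omtr vtsve upm dscw afeyn ysm tpb yfcut jplim imh iexnq yco
Hunk 3: at line 6 remove [tpb,yfcut,jplim] add [xss,nlfll,hktvr] -> 12 lines: omtr vtsve upm dscw afeyn ysm xss nlfll hktvr imh iexnq yco
Hunk 4: at line 9 remove [imh] add [uyh] -> 12 lines: omtr vtsve upm dscw afeyn ysm xss nlfll hktvr uyh iexnq yco
Hunk 5: at line 2 remove [dscw,afeyn] add [lmzyc,sdsx,rtui] -> 13 lines: omtr vtsve upm lmzyc sdsx rtui ysm xss nlfll hktvr uyh iexnq yco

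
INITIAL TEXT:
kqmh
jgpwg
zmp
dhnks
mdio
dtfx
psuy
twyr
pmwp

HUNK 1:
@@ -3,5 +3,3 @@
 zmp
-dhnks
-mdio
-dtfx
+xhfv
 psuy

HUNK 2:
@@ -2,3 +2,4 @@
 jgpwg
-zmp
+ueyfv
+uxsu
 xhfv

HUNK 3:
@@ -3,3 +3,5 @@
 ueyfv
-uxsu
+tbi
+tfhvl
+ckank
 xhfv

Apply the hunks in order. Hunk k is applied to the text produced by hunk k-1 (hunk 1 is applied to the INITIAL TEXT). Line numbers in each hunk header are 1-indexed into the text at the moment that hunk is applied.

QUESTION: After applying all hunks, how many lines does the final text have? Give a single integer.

Hunk 1: at line 3 remove [dhnks,mdio,dtfx] add [xhfv] -> 7 lines: kqmh jgpwg zmp xhfv psuy twyr pmwp
Hunk 2: at line 2 remove [zmp] add [ueyfv,uxsu] -> 8 lines: kqmh jgpwg ueyfv uxsu xhfv psuy twyr pmwp
Hunk 3: at line 3 remove [uxsu] add [tbi,tfhvl,ckank] -> 10 lines: kqmh jgpwg ueyfv tbi tfhvl ckank xhfv psuy twyr pmwp
Final line count: 10

Answer: 10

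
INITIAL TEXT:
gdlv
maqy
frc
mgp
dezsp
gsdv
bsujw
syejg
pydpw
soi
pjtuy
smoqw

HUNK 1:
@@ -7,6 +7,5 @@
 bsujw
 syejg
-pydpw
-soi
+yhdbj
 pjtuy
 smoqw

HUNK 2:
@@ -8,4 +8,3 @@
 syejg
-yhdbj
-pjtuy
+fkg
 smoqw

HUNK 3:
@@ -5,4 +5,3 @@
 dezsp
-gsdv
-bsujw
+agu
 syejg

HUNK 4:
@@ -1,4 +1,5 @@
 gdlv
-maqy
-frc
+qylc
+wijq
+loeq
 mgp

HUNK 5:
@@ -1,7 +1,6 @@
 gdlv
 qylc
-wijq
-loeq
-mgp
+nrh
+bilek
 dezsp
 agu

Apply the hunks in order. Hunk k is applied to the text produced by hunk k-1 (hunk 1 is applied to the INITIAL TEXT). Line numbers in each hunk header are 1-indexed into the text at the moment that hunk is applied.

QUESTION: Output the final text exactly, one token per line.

Hunk 1: at line 7 remove [pydpw,soi] add [yhdbj] -> 11 lines: gdlv maqy frc mgp dezsp gsdv bsujw syejg yhdbj pjtuy smoqw
Hunk 2: at line 8 remove [yhdbj,pjtuy] add [fkg] -> 10 lines: gdlv maqy frc mgp dezsp gsdv bsujw syejg fkg smoqw
Hunk 3: at line 5 remove [gsdv,bsujw] add [agu] -> 9 lines: gdlv maqy frc mgp dezsp agu syejg fkg smoqw
Hunk 4: at line 1 remove [maqy,frc] add [qylc,wijq,loeq] -> 10 lines: gdlv qylc wijq loeq mgp dezsp agu syejg fkg smoqw
Hunk 5: at line 1 remove [wijq,loeq,mgp] add [nrh,bilek] -> 9 lines: gdlv qylc nrh bilek dezsp agu syejg fkg smoqw

Answer: gdlv
qylc
nrh
bilek
dezsp
agu
syejg
fkg
smoqw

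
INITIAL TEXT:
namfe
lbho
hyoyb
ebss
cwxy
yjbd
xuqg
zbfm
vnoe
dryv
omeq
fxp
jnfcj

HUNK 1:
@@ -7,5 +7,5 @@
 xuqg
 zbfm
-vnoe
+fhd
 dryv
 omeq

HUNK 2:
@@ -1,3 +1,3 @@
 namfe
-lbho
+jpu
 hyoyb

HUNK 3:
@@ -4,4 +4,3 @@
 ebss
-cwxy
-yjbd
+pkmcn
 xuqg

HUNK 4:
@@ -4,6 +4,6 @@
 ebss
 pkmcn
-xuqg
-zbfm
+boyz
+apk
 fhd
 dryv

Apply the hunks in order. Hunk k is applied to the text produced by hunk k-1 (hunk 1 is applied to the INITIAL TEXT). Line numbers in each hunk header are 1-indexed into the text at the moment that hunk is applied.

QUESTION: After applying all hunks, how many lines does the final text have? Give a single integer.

Hunk 1: at line 7 remove [vnoe] add [fhd] -> 13 lines: namfe lbho hyoyb ebss cwxy yjbd xuqg zbfm fhd dryv omeq fxp jnfcj
Hunk 2: at line 1 remove [lbho] add [jpu] -> 13 lines: namfe jpu hyoyb ebss cwxy yjbd xuqg zbfm fhd dryv omeq fxp jnfcj
Hunk 3: at line 4 remove [cwxy,yjbd] add [pkmcn] -> 12 lines: namfe jpu hyoyb ebss pkmcn xuqg zbfm fhd dryv omeq fxp jnfcj
Hunk 4: at line 4 remove [xuqg,zbfm] add [boyz,apk] -> 12 lines: namfe jpu hyoyb ebss pkmcn boyz apk fhd dryv omeq fxp jnfcj
Final line count: 12

Answer: 12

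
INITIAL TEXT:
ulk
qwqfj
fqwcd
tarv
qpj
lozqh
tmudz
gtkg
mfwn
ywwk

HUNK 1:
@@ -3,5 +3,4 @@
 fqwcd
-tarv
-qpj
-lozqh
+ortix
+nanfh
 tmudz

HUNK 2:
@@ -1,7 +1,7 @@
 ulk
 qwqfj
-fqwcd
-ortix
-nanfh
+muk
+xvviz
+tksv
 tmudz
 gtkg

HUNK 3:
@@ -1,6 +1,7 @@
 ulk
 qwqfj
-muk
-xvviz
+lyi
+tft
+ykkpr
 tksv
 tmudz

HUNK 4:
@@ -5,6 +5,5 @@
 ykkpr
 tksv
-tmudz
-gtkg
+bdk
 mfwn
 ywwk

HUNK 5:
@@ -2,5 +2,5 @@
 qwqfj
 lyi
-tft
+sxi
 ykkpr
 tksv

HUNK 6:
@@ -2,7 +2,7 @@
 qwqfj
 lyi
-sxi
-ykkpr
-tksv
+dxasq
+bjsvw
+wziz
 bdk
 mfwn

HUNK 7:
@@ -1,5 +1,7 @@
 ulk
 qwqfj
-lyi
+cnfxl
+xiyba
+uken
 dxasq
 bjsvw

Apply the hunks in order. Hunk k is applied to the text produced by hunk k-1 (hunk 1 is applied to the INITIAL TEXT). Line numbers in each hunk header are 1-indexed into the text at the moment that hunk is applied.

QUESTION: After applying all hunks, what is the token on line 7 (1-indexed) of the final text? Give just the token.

Hunk 1: at line 3 remove [tarv,qpj,lozqh] add [ortix,nanfh] -> 9 lines: ulk qwqfj fqwcd ortix nanfh tmudz gtkg mfwn ywwk
Hunk 2: at line 1 remove [fqwcd,ortix,nanfh] add [muk,xvviz,tksv] -> 9 lines: ulk qwqfj muk xvviz tksv tmudz gtkg mfwn ywwk
Hunk 3: at line 1 remove [muk,xvviz] add [lyi,tft,ykkpr] -> 10 lines: ulk qwqfj lyi tft ykkpr tksv tmudz gtkg mfwn ywwk
Hunk 4: at line 5 remove [tmudz,gtkg] add [bdk] -> 9 lines: ulk qwqfj lyi tft ykkpr tksv bdk mfwn ywwk
Hunk 5: at line 2 remove [tft] add [sxi] -> 9 lines: ulk qwqfj lyi sxi ykkpr tksv bdk mfwn ywwk
Hunk 6: at line 2 remove [sxi,ykkpr,tksv] add [dxasq,bjsvw,wziz] -> 9 lines: ulk qwqfj lyi dxasq bjsvw wziz bdk mfwn ywwk
Hunk 7: at line 1 remove [lyi] add [cnfxl,xiyba,uken] -> 11 lines: ulk qwqfj cnfxl xiyba uken dxasq bjsvw wziz bdk mfwn ywwk
Final line 7: bjsvw

Answer: bjsvw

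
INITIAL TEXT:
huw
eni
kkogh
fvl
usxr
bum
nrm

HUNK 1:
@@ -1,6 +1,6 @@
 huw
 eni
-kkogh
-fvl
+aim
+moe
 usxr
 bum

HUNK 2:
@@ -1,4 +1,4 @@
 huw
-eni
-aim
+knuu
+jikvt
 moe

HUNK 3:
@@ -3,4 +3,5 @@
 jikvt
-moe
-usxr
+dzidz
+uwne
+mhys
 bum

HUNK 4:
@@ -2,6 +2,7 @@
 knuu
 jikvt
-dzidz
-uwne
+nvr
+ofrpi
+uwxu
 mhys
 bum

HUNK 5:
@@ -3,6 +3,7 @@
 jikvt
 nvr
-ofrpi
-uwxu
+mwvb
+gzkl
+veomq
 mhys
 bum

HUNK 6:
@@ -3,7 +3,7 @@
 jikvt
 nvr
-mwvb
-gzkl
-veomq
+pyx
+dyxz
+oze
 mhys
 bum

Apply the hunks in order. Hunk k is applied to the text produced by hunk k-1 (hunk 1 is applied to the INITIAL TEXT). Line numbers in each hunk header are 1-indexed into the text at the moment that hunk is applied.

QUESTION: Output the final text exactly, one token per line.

Hunk 1: at line 1 remove [kkogh,fvl] add [aim,moe] -> 7 lines: huw eni aim moe usxr bum nrm
Hunk 2: at line 1 remove [eni,aim] add [knuu,jikvt] -> 7 lines: huw knuu jikvt moe usxr bum nrm
Hunk 3: at line 3 remove [moe,usxr] add [dzidz,uwne,mhys] -> 8 lines: huw knuu jikvt dzidz uwne mhys bum nrm
Hunk 4: at line 2 remove [dzidz,uwne] add [nvr,ofrpi,uwxu] -> 9 lines: huw knuu jikvt nvr ofrpi uwxu mhys bum nrm
Hunk 5: at line 3 remove [ofrpi,uwxu] add [mwvb,gzkl,veomq] -> 10 lines: huw knuu jikvt nvr mwvb gzkl veomq mhys bum nrm
Hunk 6: at line 3 remove [mwvb,gzkl,veomq] add [pyx,dyxz,oze] -> 10 lines: huw knuu jikvt nvr pyx dyxz oze mhys bum nrm

Answer: huw
knuu
jikvt
nvr
pyx
dyxz
oze
mhys
bum
nrm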